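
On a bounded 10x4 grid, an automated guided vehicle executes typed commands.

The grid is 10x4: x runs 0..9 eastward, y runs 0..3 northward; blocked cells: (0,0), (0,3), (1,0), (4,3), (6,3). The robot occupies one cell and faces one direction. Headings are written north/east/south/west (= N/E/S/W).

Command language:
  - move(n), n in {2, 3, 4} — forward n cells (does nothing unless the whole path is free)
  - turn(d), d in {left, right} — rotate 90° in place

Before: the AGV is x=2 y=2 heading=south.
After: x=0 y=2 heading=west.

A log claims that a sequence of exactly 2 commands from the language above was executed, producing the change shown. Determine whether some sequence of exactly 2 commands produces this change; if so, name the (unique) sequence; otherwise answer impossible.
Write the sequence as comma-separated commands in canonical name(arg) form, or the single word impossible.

key: cell and facing (now W) both changed — the 2 commands mix motion and turning
start: x=2 y=2 heading=south
[1] after turn(right): x=2 y=2 heading=west
[2] after move(2): x=0 y=2 heading=west
no rival 2-sequence matches.

turn(right), move(2)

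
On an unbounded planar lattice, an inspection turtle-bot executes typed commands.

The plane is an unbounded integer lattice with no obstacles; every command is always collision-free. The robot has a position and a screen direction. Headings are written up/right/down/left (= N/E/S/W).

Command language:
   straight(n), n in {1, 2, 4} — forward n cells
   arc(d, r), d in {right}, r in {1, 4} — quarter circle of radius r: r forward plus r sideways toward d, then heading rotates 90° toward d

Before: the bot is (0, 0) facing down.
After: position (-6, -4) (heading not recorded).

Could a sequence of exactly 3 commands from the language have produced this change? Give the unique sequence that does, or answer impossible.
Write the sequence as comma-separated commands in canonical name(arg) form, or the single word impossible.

key: running straight(1) before arc(right, 4) would end elsewhere — order is forced
begin: (0, 0) facing down
[1] after arc(right, 4): (-4, -4) facing left
[2] after straight(1): (-5, -4) facing left
[3] after straight(1): (-6, -4) facing left
no rival 3-sequence matches.

arc(right, 4), straight(1), straight(1)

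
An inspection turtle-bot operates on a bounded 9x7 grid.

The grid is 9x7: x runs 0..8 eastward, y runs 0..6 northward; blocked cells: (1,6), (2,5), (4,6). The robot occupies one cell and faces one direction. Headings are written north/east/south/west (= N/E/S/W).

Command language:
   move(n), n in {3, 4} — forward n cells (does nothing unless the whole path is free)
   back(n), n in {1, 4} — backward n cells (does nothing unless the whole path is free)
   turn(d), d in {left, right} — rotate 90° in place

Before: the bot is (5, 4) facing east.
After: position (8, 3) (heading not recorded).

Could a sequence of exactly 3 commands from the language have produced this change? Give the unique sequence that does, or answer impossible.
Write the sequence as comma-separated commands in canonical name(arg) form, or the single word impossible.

move(3), turn(left), back(1)

key: running back(1) before move(3) would end elsewhere — order is forced
t0: (5, 4) facing east
step 1 (move(3)): (8, 4) facing east
step 2 (turn(left)): (8, 4) facing north
step 3 (back(1)): (8, 3) facing north
uniquely the one of 216 3-step routes that fits.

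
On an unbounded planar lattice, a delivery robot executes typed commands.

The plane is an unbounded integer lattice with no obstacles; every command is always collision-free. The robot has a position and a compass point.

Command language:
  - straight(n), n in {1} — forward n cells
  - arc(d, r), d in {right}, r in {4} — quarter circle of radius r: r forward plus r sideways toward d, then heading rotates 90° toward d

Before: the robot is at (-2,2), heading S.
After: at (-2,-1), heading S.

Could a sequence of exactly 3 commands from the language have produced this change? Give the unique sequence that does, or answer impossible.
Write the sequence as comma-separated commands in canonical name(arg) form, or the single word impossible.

straight(1), straight(1), straight(1)

key: heading stays S — no command in the sequence turns
t0: at (-2,2), heading S
[1] after straight(1): at (-2,1), heading S
[2] after straight(1): at (-2,0), heading S
[3] after straight(1): at (-2,-1), heading S
no other 3-command option fits: unique.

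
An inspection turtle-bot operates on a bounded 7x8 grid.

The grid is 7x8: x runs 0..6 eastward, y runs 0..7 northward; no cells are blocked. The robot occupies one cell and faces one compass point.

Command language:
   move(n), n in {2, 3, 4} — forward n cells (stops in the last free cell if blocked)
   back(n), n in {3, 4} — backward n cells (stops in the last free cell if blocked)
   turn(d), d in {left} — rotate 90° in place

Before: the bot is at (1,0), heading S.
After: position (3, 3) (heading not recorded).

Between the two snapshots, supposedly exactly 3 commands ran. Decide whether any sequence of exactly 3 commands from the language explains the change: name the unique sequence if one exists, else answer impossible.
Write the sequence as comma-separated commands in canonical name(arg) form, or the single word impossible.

key: order matters: swapping back(3) and move(2) lands elsewhere
initial: at (1,0), heading S
step 1 (back(3)): at (1,3), heading S
step 2 (turn(left)): at (1,3), heading E
step 3 (move(2)): at (3,3), heading E
uniquely the one of 216 3-step routes that fits.

back(3), turn(left), move(2)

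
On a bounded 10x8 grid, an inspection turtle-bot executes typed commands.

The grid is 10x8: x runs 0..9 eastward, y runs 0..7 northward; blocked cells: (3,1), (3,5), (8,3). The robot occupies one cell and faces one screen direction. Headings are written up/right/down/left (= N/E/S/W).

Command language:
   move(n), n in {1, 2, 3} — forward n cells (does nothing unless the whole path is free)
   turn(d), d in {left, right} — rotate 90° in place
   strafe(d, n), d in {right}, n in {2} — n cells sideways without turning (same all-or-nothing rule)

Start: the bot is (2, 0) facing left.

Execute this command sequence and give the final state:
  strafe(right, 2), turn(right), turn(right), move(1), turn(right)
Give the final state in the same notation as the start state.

from: (2, 0) facing left
step 1 (strafe(right, 2)): (2, 2) facing left
step 2 (turn(right)): (2, 2) facing up
step 3 (turn(right)): (2, 2) facing right
step 4 (move(1)): (3, 2) facing right
step 5 (turn(right)): (3, 2) facing down

(3, 2) facing down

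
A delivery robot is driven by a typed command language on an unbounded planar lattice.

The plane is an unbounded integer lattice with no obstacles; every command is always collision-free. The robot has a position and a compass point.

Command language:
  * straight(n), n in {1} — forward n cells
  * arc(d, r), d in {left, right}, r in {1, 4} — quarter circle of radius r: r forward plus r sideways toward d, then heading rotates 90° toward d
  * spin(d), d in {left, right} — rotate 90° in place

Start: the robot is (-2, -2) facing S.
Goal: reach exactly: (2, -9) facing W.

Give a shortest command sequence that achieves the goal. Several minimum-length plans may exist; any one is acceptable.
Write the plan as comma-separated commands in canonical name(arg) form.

arc(left, 4), arc(right, 1), straight(1), arc(right, 1)

begin: (-2, -2) facing S
step 1 (arc(left, 4)): (2, -6) facing E
step 2 (arc(right, 1)): (3, -7) facing S
step 3 (straight(1)): (3, -8) facing S
step 4 (arc(right, 1)): (2, -9) facing W
shorter routes all fall short; 4 is best.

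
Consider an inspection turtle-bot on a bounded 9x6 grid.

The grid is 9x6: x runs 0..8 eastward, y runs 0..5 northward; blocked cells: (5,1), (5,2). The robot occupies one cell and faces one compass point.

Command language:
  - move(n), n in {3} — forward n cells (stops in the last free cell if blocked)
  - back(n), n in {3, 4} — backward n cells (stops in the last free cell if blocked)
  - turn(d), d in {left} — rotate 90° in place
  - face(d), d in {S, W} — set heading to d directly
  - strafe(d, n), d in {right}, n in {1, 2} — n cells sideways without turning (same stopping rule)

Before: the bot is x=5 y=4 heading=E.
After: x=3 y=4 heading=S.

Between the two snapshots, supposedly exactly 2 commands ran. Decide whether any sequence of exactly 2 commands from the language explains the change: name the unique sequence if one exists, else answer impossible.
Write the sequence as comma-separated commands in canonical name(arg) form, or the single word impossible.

key: cell and facing (now S) both changed — the 2 commands mix motion and turning
initial: x=5 y=4 heading=E
[1] after face(S): x=5 y=4 heading=S
[2] after strafe(right, 2): x=3 y=4 heading=S
no other 2-command option fits: unique.

face(S), strafe(right, 2)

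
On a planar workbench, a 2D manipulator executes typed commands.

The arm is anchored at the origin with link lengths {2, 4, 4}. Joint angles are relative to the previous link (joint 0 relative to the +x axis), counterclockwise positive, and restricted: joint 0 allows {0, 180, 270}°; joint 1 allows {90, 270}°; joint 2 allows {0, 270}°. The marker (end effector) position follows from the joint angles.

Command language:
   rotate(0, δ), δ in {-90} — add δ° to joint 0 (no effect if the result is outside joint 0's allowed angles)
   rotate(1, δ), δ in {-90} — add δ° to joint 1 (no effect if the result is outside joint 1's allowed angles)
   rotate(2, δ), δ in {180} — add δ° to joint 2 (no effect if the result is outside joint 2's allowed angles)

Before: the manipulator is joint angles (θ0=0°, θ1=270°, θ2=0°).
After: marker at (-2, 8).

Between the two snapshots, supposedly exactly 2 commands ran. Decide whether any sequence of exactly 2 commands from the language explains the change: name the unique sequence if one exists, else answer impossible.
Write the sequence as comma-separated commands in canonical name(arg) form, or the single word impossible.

begin: joint angles (θ0=0°, θ1=270°, θ2=0°)
t=1 rotate(0, -90) ⇒ joint angles (θ0=270°, θ1=270°, θ2=0°)
t=2 rotate(0, -90) ⇒ joint angles (θ0=180°, θ1=270°, θ2=0°)
uniquely the one of 9 2-step routes that fits.

rotate(0, -90), rotate(0, -90)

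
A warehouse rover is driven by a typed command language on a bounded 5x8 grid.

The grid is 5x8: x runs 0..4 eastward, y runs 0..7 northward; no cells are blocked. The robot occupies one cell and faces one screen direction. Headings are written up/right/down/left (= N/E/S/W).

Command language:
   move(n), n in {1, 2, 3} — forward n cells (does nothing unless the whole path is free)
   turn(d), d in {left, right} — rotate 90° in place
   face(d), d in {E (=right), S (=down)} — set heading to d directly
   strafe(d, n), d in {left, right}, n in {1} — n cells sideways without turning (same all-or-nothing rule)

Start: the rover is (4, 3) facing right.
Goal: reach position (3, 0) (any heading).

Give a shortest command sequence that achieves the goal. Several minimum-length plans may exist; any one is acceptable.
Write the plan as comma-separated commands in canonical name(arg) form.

start: (4, 3) facing right
step 1 (turn(right)): (4, 3) facing down
step 2 (move(3)): (4, 0) facing down
step 3 (strafe(right, 1)): (3, 0) facing down
no 2-step plan works, so 3 is optimal.

turn(right), move(3), strafe(right, 1)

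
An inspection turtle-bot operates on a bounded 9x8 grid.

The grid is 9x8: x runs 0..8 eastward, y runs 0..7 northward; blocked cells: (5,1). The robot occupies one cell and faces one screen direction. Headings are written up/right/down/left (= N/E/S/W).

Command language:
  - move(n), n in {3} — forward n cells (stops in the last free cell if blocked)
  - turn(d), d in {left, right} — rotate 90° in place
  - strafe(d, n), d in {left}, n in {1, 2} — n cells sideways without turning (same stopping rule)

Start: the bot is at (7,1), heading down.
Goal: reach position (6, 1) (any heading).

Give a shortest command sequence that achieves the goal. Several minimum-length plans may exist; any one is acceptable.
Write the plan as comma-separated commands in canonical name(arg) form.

turn(right), move(3)

initial: at (7,1), heading down
step 1 (turn(right)): at (7,1), heading left
step 2 (move(3)): at (6,1), heading left
no 1-step plan works, so 2 is optimal.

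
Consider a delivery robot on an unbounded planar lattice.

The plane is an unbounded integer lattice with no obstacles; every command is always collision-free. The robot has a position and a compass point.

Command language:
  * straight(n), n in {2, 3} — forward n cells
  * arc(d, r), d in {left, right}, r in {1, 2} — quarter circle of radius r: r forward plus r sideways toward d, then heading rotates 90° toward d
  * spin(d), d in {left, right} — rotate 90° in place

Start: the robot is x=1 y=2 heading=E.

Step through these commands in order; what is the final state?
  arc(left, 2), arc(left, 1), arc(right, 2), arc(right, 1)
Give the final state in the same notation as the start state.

x=1 y=8 heading=E

t0: x=1 y=2 heading=E
step 1 (arc(left, 2)): x=3 y=4 heading=N
step 2 (arc(left, 1)): x=2 y=5 heading=W
step 3 (arc(right, 2)): x=0 y=7 heading=N
step 4 (arc(right, 1)): x=1 y=8 heading=E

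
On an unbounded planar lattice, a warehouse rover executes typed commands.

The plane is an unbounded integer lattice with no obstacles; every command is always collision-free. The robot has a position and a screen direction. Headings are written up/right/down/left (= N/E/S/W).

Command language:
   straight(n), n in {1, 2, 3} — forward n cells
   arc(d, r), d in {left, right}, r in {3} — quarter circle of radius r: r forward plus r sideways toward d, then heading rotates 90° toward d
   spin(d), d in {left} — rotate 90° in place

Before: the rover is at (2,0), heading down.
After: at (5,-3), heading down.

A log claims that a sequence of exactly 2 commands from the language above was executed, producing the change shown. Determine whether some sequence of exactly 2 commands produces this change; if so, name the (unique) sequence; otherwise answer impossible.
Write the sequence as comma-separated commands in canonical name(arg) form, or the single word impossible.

spin(left), arc(right, 3)

key: heading stays S — rotations cancel among the 2 commands
initial: at (2,0), heading down
1. spin(left) → at (2,0), heading right
2. arc(right, 3) → at (5,-3), heading down
no rival 2-sequence matches.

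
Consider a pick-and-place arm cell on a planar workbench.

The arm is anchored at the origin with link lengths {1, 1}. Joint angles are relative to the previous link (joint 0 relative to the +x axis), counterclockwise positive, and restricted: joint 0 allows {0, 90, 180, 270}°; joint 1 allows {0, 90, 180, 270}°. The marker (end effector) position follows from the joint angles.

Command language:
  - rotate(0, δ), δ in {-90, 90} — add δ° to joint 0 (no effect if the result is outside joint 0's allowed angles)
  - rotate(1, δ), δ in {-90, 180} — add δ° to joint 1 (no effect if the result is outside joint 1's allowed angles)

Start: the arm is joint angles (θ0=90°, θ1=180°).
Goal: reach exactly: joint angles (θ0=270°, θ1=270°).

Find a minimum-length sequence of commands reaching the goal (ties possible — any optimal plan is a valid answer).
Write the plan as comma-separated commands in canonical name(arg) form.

rotate(1, -90), rotate(1, 180), rotate(0, 90), rotate(0, 90)

from: joint angles (θ0=90°, θ1=180°)
t=1 rotate(1, -90) ⇒ joint angles (θ0=90°, θ1=90°)
t=2 rotate(1, 180) ⇒ joint angles (θ0=90°, θ1=270°)
t=3 rotate(0, 90) ⇒ joint angles (θ0=180°, θ1=270°)
t=4 rotate(0, 90) ⇒ joint angles (θ0=270°, θ1=270°)
shorter routes all fall short; 4 is best.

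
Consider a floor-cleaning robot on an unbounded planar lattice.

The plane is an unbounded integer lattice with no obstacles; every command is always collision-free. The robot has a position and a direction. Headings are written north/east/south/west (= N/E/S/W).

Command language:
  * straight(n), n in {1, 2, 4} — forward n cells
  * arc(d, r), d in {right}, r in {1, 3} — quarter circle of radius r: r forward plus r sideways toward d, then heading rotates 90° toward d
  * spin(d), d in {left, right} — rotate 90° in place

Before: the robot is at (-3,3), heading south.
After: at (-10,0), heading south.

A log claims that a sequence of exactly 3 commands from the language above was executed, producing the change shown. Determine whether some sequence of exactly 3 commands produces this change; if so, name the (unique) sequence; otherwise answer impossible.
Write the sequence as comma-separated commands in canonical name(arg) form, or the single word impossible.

arc(right, 3), straight(4), spin(left)

key: still facing S at the end — net rotation zero over 3 steps
begin: at (-3,3), heading south
step 1 (arc(right, 3)): at (-6,0), heading west
step 2 (straight(4)): at (-10,0), heading west
step 3 (spin(left)): at (-10,0), heading south
no other 3-command option fits: unique.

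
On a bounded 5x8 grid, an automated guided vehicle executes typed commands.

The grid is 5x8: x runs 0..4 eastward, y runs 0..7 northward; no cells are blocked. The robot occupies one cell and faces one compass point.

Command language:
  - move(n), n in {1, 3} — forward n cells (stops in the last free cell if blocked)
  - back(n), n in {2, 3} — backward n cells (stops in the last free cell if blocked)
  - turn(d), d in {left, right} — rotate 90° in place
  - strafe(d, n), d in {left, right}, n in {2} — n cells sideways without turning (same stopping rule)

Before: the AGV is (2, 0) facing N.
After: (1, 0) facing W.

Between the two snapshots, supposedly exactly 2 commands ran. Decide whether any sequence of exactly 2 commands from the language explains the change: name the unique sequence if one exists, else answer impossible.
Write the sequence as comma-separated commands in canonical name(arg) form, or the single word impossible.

key: cell and facing (now W) both changed — the 2 commands mix motion and turning
t0: (2, 0) facing N
t=1 turn(left) ⇒ (2, 0) facing W
t=2 move(1) ⇒ (1, 0) facing W
no other 2-command option fits: unique.

turn(left), move(1)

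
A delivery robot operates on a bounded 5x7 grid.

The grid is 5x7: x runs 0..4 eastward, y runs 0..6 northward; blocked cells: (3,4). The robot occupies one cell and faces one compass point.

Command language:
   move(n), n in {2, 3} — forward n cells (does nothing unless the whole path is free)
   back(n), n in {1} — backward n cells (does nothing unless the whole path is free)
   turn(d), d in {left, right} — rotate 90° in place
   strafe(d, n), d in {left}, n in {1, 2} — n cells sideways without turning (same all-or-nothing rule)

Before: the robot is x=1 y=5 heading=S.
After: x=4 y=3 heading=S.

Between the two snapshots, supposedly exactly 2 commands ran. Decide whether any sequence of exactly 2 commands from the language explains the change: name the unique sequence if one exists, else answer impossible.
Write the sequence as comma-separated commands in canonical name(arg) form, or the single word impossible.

all 49 sequences checked — none match.

impossible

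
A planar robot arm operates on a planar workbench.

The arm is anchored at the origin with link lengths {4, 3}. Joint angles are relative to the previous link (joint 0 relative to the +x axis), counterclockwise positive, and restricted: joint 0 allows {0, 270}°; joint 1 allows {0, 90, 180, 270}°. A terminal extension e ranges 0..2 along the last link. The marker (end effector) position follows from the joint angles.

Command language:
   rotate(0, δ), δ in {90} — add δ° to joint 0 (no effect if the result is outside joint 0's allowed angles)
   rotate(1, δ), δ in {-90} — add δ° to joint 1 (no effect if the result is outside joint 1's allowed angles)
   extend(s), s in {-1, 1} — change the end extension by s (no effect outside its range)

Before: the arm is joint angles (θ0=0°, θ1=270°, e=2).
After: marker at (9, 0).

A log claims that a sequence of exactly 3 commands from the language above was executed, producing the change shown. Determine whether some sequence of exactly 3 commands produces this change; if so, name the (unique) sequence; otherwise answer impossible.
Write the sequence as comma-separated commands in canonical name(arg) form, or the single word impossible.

rotate(1, -90), rotate(1, -90), rotate(1, -90)

from: joint angles (θ0=0°, θ1=270°, e=2)
1. rotate(1, -90) → joint angles (θ0=0°, θ1=180°, e=2)
2. rotate(1, -90) → joint angles (θ0=0°, θ1=90°, e=2)
3. rotate(1, -90) → joint angles (θ0=0°, θ1=0°, e=2)
no rival 3-sequence matches.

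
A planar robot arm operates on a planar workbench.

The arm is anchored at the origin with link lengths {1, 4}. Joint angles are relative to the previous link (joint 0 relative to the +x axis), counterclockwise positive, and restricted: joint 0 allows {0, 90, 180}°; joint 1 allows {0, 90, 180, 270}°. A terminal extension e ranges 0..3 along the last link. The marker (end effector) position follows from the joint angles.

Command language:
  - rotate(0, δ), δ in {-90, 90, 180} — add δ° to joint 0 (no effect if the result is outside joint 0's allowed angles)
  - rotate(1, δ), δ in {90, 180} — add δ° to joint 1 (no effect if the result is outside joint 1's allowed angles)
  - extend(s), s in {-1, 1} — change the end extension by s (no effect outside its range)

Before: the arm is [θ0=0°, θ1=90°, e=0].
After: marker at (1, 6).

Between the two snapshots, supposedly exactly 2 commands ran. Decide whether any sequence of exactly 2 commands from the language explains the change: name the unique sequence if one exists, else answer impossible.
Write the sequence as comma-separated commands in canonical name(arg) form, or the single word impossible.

extend(1), extend(1)

initial: [θ0=0°, θ1=90°, e=0]
t=1 extend(1) ⇒ [θ0=0°, θ1=90°, e=1]
t=2 extend(1) ⇒ [θ0=0°, θ1=90°, e=2]
no rival 2-sequence matches.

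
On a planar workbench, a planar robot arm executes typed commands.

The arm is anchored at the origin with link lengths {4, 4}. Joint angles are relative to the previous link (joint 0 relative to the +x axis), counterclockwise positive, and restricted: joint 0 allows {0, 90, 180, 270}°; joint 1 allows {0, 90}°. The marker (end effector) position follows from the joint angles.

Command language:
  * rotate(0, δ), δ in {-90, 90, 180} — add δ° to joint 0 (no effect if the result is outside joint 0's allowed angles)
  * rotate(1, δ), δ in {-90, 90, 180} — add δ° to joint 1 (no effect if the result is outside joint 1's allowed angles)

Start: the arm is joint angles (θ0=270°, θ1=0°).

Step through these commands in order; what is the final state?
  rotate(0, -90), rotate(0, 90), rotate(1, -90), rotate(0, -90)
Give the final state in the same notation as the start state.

joint angles (θ0=180°, θ1=0°)

begin: joint angles (θ0=270°, θ1=0°)
t=1 rotate(0, -90) ⇒ joint angles (θ0=180°, θ1=0°)
t=2 rotate(0, 90) ⇒ joint angles (θ0=270°, θ1=0°)
t=3 rotate(1, -90) ⇒ joint angles (θ0=270°, θ1=0°)
t=4 rotate(0, -90) ⇒ joint angles (θ0=180°, θ1=0°)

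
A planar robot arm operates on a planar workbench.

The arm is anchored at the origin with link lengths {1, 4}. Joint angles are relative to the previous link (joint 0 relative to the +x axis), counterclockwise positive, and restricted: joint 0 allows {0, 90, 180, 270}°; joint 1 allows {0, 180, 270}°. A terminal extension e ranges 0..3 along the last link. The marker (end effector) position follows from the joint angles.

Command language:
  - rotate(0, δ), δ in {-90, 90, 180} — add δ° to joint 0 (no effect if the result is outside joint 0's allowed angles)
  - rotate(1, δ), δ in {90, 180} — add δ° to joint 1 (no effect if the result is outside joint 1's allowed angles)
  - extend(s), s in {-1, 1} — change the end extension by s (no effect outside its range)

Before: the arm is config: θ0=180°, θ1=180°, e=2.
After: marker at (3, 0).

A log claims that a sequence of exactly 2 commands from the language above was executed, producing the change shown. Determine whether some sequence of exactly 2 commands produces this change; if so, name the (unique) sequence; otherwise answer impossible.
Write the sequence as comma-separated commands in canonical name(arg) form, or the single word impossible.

extend(-1), extend(-1)

initial: config: θ0=180°, θ1=180°, e=2
t=1 extend(-1) ⇒ config: θ0=180°, θ1=180°, e=1
t=2 extend(-1) ⇒ config: θ0=180°, θ1=180°, e=0
no rival 2-sequence matches.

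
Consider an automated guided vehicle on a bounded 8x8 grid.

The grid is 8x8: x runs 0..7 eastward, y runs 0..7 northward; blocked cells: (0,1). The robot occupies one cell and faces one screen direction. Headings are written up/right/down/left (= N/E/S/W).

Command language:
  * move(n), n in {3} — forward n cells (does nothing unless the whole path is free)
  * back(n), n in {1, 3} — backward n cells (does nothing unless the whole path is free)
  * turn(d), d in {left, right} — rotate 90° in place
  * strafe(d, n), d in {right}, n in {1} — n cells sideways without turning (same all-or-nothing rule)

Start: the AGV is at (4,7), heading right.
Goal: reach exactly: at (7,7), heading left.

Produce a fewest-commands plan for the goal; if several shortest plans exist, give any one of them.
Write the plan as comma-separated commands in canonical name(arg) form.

t0: at (4,7), heading right
t=1 turn(left) ⇒ at (4,7), heading up
t=2 turn(left) ⇒ at (4,7), heading left
t=3 back(3) ⇒ at (7,7), heading left
nothing shorter than 3 reaches the goal.

turn(left), turn(left), back(3)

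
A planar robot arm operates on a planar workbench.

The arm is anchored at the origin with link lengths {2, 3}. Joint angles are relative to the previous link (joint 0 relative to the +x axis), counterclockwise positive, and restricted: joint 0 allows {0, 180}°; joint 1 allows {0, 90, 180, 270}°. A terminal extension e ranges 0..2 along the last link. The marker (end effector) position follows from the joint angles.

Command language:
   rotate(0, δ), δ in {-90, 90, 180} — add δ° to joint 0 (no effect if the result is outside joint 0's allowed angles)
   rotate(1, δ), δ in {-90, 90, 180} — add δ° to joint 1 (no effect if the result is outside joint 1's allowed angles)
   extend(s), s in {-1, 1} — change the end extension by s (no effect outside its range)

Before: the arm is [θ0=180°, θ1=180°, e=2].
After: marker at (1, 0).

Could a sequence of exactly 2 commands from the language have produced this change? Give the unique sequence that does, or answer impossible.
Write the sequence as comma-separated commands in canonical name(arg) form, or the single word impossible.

extend(-1), extend(-1)

start: [θ0=180°, θ1=180°, e=2]
t=1 extend(-1) ⇒ [θ0=180°, θ1=180°, e=1]
t=2 extend(-1) ⇒ [θ0=180°, θ1=180°, e=0]
no rival 2-sequence matches.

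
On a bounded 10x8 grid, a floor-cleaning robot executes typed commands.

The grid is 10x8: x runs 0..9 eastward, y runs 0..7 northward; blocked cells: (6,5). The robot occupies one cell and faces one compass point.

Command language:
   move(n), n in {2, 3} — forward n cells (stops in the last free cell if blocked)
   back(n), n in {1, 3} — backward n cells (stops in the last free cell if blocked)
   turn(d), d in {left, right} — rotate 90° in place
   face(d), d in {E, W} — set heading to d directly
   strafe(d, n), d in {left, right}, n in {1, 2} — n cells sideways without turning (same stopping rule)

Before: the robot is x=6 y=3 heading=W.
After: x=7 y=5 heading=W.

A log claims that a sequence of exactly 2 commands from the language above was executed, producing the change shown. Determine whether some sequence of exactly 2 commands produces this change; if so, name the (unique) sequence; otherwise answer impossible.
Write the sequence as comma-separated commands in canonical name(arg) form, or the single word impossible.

key: still facing W at the end — nothing in the sequence rotates
start: x=6 y=3 heading=W
step 1 (back(1)): x=7 y=3 heading=W
step 2 (strafe(right, 2)): x=7 y=5 heading=W
no other 2-command option fits: unique.

back(1), strafe(right, 2)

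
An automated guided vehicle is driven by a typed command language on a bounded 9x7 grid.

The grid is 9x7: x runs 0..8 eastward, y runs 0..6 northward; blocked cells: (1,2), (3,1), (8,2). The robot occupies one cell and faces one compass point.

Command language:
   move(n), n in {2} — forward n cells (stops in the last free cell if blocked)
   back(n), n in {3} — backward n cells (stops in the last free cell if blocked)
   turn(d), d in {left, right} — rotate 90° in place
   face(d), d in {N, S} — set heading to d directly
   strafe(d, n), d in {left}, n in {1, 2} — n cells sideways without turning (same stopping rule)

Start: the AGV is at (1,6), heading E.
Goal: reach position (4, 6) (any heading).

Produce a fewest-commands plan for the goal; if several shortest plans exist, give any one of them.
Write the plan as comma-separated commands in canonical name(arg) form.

begin: at (1,6), heading E
1. face(N) → at (1,6), heading N
2. turn(left) → at (1,6), heading W
3. back(3) → at (4,6), heading W
no 2-step plan works, so 3 is optimal.

face(N), turn(left), back(3)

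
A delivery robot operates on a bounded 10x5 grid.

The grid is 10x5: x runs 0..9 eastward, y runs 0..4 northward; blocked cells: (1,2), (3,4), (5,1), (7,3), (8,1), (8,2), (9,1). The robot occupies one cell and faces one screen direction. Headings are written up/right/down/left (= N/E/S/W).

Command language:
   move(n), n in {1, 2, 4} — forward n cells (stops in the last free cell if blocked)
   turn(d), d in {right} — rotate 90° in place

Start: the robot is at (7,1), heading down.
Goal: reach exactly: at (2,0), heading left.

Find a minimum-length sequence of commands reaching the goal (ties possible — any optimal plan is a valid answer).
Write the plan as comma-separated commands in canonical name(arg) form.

move(2), turn(right), move(1), move(4)

start: at (7,1), heading down
t=1 move(2) ⇒ at (7,0), heading down
t=2 turn(right) ⇒ at (7,0), heading left
t=3 move(1) ⇒ at (6,0), heading left
t=4 move(4) ⇒ at (2,0), heading left
nothing shorter than 4 reaches the goal.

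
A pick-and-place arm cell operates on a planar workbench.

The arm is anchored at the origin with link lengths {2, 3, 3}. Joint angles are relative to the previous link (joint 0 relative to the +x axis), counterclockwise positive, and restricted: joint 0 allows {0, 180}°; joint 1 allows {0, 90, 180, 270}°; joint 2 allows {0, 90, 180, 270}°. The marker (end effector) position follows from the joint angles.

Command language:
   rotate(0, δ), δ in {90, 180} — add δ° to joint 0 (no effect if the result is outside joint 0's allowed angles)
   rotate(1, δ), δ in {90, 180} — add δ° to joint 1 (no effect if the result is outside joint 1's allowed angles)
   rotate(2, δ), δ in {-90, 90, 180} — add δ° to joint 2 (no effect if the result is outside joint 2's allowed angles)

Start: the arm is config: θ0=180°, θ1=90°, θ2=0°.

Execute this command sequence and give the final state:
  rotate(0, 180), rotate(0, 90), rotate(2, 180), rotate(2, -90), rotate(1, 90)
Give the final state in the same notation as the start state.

config: θ0=0°, θ1=180°, θ2=90°

from: config: θ0=180°, θ1=90°, θ2=0°
1. rotate(0, 180) → config: θ0=0°, θ1=90°, θ2=0°
2. rotate(0, 90) → config: θ0=0°, θ1=90°, θ2=0°
3. rotate(2, 180) → config: θ0=0°, θ1=90°, θ2=180°
4. rotate(2, -90) → config: θ0=0°, θ1=90°, θ2=90°
5. rotate(1, 90) → config: θ0=0°, θ1=180°, θ2=90°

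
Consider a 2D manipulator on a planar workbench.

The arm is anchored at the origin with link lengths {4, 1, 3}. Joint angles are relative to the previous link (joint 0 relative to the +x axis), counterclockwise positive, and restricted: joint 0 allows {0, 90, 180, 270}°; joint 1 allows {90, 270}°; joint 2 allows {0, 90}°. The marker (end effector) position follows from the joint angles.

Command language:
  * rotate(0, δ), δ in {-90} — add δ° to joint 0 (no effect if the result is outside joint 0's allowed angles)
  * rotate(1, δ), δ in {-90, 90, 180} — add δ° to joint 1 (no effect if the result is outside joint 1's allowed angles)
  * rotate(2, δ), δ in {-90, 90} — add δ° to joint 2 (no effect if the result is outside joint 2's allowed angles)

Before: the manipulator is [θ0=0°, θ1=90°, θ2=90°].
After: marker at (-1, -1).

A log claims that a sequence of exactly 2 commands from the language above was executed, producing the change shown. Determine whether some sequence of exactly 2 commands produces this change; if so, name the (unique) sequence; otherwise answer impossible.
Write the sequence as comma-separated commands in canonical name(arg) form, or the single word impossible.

rotate(0, -90), rotate(0, -90)

initial: [θ0=0°, θ1=90°, θ2=90°]
[1] after rotate(0, -90): [θ0=270°, θ1=90°, θ2=90°]
[2] after rotate(0, -90): [θ0=180°, θ1=90°, θ2=90°]
uniquely the one of 36 2-step routes that fits.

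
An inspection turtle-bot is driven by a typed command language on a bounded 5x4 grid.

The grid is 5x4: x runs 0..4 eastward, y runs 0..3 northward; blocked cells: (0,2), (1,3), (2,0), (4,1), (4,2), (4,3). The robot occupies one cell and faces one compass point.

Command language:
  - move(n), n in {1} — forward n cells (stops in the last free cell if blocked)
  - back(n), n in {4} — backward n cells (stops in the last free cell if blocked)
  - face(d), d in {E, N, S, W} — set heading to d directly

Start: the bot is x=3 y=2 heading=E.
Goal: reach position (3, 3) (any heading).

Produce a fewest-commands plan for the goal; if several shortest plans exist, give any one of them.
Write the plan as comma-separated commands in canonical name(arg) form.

from: x=3 y=2 heading=E
t=1 face(S) ⇒ x=3 y=2 heading=S
t=2 back(4) ⇒ x=3 y=3 heading=S
shorter routes all fall short; 2 is best.

face(S), back(4)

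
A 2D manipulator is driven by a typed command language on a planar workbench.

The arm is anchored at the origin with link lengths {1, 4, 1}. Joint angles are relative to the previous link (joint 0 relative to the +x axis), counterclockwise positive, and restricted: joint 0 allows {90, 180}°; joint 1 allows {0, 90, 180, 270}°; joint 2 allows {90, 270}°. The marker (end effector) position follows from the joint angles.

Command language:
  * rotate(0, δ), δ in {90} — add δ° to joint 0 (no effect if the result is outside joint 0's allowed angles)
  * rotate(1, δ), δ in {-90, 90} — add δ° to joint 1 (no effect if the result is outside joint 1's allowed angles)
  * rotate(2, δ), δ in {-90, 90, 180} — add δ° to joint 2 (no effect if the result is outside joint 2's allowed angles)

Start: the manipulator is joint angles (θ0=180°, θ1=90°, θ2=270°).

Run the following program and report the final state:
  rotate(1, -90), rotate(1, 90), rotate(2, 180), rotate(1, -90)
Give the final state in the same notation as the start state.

joint angles (θ0=180°, θ1=0°, θ2=90°)

from: joint angles (θ0=180°, θ1=90°, θ2=270°)
t=1 rotate(1, -90) ⇒ joint angles (θ0=180°, θ1=0°, θ2=270°)
t=2 rotate(1, 90) ⇒ joint angles (θ0=180°, θ1=90°, θ2=270°)
t=3 rotate(2, 180) ⇒ joint angles (θ0=180°, θ1=90°, θ2=90°)
t=4 rotate(1, -90) ⇒ joint angles (θ0=180°, θ1=0°, θ2=90°)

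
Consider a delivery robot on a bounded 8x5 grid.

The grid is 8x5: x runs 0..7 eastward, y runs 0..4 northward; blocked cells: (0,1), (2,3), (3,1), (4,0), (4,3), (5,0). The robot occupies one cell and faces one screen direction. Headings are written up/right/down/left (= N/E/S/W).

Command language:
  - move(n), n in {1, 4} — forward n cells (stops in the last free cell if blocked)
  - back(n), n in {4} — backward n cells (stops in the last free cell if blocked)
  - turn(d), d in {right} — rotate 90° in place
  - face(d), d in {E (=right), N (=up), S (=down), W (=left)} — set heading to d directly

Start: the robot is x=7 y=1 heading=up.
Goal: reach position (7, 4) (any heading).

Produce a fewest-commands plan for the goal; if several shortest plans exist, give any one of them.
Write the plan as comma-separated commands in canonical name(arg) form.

move(4)

from: x=7 y=1 heading=up
[1] after move(4): x=7 y=4 heading=up
minimal: 1 command(s), checked below 1.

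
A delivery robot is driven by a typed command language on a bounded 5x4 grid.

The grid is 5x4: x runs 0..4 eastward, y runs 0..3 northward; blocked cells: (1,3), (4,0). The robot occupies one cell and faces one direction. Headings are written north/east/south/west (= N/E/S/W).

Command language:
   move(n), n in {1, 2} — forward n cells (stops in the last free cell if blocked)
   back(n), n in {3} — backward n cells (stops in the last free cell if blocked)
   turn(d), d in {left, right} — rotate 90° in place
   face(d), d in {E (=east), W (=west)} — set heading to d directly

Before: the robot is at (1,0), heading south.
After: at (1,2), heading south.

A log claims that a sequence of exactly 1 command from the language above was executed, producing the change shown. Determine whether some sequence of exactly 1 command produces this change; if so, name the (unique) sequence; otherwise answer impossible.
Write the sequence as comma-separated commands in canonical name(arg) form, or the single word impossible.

back(3)

key: still facing S — the one step turns nothing
begin: at (1,0), heading south
[1] after back(3): at (1,2), heading south
uniquely the one of 7 1-step routes that fits.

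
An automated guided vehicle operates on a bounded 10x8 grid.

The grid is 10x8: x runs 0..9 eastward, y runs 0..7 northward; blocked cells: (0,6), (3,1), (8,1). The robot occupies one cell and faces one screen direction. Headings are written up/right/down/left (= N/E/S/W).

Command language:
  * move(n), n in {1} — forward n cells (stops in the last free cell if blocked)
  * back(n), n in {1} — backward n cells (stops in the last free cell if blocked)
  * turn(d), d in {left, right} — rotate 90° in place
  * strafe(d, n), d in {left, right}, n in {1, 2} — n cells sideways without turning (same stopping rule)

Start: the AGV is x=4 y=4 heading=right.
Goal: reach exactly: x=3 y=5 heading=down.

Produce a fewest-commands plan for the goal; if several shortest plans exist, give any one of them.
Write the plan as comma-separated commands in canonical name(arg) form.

begin: x=4 y=4 heading=right
step 1 (back(1)): x=3 y=4 heading=right
step 2 (turn(right)): x=3 y=4 heading=down
step 3 (back(1)): x=3 y=5 heading=down
shorter routes all fall short; 3 is best.

back(1), turn(right), back(1)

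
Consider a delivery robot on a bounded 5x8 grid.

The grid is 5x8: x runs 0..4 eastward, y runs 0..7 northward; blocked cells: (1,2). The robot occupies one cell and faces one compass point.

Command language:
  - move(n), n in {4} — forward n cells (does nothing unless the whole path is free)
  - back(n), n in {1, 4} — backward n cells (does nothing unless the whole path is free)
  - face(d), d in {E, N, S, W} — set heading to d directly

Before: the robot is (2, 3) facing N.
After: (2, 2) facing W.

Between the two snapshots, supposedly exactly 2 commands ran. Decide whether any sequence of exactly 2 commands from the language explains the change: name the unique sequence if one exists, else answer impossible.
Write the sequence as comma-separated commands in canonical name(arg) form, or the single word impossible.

back(1), face(W)

key: cell and facing (now W) both changed — the 2 commands mix motion and turning
from: (2, 3) facing N
1. back(1) → (2, 2) facing N
2. face(W) → (2, 2) facing W
all 49 alternatives checked — unique.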